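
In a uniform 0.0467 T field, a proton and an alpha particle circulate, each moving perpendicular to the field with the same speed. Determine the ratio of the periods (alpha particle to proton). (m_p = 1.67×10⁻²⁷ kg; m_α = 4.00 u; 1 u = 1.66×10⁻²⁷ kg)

T = 2πm/(qB) is independent of speed, so T₂/T₁ = (m₂/q₂)/(m₁/q₁).
T_{alpha particle}/T_{proton} = (6.64×10^-27/2e) / (1.67×10^-27/1e) = 1.99.

ratio ≈ 1.99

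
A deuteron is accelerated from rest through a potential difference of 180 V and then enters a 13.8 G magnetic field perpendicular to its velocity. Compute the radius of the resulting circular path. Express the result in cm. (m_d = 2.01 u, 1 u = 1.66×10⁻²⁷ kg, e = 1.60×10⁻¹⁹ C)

r ≈ 199 cm

The kinetic energy gained is K = qV = (1×1.60×10^-19)(180) = 2.88×10^-17 J.
v = √(2K/m) = 1.31×10^5 m/s.
r = mv/(qB) = (3.34×10^-27)(1.31×10^5) / [(1×1.60×10^-19)(1.38×10^-3)] = 1.99 m.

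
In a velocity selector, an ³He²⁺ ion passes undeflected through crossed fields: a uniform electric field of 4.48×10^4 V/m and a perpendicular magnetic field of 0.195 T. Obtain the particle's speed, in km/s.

For zero net force, qE = qvB, so v = E/B.
v = (4.48×10^4) / (0.195) = 2.30×10^5 m/s.

v ≈ 230 km/s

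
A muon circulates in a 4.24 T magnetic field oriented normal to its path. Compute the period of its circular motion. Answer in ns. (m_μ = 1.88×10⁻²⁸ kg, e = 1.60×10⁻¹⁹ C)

The cyclotron period is independent of speed: T = 2πm/(qB).
T = 2π(1.88×10^-28) / [(1×1.60×10^-19)(4.24)] = 1.74×10^-9 s.

T ≈ 1.74 ns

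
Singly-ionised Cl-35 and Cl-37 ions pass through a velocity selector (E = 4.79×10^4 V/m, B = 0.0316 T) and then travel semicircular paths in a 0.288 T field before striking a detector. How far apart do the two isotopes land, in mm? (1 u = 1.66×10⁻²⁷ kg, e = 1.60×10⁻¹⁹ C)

Δd ≈ 218 mm

Both emerge at v = E/B₁ = 1.52×10^6 m/s.
r = mv/(qB₂), so r₁ = 1.911 m and r₂ = 2.020 m, giving Δr = 0.109 m.
After a semicircle each ion lands a diameter 2r from the entry slit, so the separation is 2Δr = 0.218 m.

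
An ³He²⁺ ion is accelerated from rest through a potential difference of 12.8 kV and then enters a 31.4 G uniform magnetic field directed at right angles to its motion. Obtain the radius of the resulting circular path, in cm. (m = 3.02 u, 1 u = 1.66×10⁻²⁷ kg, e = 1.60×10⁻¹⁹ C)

The kinetic energy gained is K = qV = (2×1.60×10^-19)(1.28×10^4) = 4.10×10^-15 J.
v = √(2K/m) = 1.28×10^6 m/s.
r = mv/(qB) = (5.01×10^-27)(1.28×10^6) / [(2×1.60×10^-19)(3.14×10^-3)] = 6.38 m.

r ≈ 638 cm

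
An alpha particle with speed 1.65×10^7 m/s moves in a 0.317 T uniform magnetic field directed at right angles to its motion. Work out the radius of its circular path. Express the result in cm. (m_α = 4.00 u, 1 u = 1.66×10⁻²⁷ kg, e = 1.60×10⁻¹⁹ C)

r ≈ 108 cm

The magnetic force provides the centripetal force: qvB = mv²/r, so r = mv/(qB).
r = (6.64×10^-27 kg)(1.65×10^7 m/s) / [(2×1.60×10^-19 C)(0.317 T)] = 1.08 m.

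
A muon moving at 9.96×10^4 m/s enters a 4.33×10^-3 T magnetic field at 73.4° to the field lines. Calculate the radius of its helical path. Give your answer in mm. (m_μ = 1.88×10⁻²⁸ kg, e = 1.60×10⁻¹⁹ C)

r ≈ 25.9 mm

Only the perpendicular component v⊥ = v sin73.4° = 9.54×10^4 m/s is bent by the field.
r = m v⊥ /(qB) = (1.88×10^-28)(9.54×10^4) / [(1×1.60×10^-19)(4.33×10^-3)] = 0.0259 m.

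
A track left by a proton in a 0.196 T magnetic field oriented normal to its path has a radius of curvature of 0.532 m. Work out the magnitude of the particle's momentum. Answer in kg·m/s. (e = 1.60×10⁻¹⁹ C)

p ≈ 1.67×10^-20 kg·m/s

Since qvB = mv²/r, the momentum p = mv = qBr.
p = (1×1.60×10^-19)(0.196)(0.532) = 1.67×10^-20 kg·m/s.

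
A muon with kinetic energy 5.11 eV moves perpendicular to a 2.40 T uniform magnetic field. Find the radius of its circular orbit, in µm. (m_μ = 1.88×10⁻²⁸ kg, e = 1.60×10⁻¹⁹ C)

r ≈ 45.7 µm

Convert the energy: K = 5.11 eV = 8.18×10^-19 J.
v = √(2K/m) = √(2·8.18×10^-19/1.88×10^-28) = 9.33×10^4 m/s.
r = mv/(qB) = (1.88×10^-28)(9.33×10^4) / [(1×1.60×10^-19)(2.40)] = 4.57×10^-5 m.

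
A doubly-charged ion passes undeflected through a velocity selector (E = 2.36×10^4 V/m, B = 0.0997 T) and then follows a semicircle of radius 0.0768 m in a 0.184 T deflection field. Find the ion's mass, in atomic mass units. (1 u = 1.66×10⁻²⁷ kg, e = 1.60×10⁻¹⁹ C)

v = E/B₁ = 2.37×10^5 m/s.
From r = mv/(qB₂), m = qB₂r/v = (2×1.60×10^-19)(0.184)(0.0768) / (2.37×10^5) = 1.91×10^-26 kg.
In atomic mass units: m = 1.91×10^-26 / 1.66×10^-27 = 11.5 u.

m ≈ 11.5 u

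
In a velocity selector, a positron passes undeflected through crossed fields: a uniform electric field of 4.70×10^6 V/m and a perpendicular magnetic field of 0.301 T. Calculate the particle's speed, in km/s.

For zero net force, qE = qvB, so v = E/B.
v = (4.70×10^6) / (0.301) = 1.56×10^7 m/s.

v ≈ 15600 km/s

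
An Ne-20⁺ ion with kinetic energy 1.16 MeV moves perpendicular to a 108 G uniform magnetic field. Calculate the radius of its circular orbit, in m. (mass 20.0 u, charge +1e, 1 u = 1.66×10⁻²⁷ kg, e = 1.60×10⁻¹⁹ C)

r ≈ 64.2 m

Convert the energy: K = 1.16 MeV = 1.86×10^-13 J.
v = √(2K/m) = √(2·1.86×10^-13/3.32×10^-26) = 3.34×10^6 m/s.
r = mv/(qB) = (3.32×10^-26)(3.34×10^6) / [(1×1.60×10^-19)(0.0108)] = 64.2 m.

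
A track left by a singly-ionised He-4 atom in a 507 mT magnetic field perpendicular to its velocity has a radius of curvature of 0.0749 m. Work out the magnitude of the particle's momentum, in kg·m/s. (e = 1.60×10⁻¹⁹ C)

p ≈ 6.08×10^-21 kg·m/s

Since qvB = mv²/r, the momentum p = mv = qBr.
p = (1×1.60×10^-19)(0.507)(0.0749) = 6.08×10^-21 kg·m/s.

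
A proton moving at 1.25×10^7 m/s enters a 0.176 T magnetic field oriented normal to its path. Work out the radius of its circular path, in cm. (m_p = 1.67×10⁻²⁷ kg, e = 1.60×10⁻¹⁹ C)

The magnetic force provides the centripetal force: qvB = mv²/r, so r = mv/(qB).
r = (1.67×10^-27 kg)(1.25×10^7 m/s) / [(1×1.60×10^-19 C)(0.176 T)] = 0.741 m.

r ≈ 74.1 cm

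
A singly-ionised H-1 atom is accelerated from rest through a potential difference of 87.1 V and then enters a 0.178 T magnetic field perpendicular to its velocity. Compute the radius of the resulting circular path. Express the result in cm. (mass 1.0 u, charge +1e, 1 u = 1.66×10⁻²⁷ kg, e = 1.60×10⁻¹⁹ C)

The kinetic energy gained is K = qV = (1×1.60×10^-19)(87.1) = 1.39×10^-17 J.
v = √(2K/m) = 1.30×10^5 m/s.
r = mv/(qB) = (1.66×10^-27)(1.30×10^5) / [(1×1.60×10^-19)(0.178)] = 7.55×10^-3 m.

r ≈ 0.755 cm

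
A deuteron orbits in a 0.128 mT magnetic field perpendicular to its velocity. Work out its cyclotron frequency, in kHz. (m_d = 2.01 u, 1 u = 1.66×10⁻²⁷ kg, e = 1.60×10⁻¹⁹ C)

f ≈ 0.977 kHz

f = qB/(2πm) = (1×1.60×10^-19)(1.28×10^-4) / [2π(3.34×10^-27)] = 977 Hz.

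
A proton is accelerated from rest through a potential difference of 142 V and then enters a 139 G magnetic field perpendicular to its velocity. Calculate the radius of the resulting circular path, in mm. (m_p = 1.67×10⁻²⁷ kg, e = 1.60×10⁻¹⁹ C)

The kinetic energy gained is K = qV = (1×1.60×10^-19)(142) = 2.27×10^-17 J.
v = √(2K/m) = 1.65×10^5 m/s.
r = mv/(qB) = (1.67×10^-27)(1.65×10^5) / [(1×1.60×10^-19)(0.0139)] = 0.124 m.

r ≈ 124 mm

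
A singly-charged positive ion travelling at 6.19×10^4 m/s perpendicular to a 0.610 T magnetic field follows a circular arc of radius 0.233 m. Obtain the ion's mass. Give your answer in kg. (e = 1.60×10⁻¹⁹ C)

m ≈ 3.67×10^-25 kg

qvB = mv²/r ⇒ m = qBr/v.
m = (1×1.60×10^-19)(0.610)(0.233) / (6.19×10^4) = 3.67×10^-25 kg.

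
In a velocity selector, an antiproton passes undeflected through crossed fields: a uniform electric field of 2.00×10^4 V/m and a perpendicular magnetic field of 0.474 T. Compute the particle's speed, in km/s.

v ≈ 42.2 km/s

For zero net force, qE = qvB, so v = E/B.
v = (2.00×10^4) / (0.474) = 4.22×10^4 m/s.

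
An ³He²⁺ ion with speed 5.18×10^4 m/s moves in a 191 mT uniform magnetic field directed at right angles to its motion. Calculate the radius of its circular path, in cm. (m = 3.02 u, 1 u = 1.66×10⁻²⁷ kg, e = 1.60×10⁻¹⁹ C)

r ≈ 0.425 cm

The magnetic force provides the centripetal force: qvB = mv²/r, so r = mv/(qB).
r = (5.01×10^-27 kg)(5.18×10^4 m/s) / [(2×1.60×10^-19 C)(0.191 T)] = 4.25×10^-3 m.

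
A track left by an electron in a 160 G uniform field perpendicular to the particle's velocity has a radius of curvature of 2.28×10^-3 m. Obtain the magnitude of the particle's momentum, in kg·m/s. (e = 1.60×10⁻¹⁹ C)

Since qvB = mv²/r, the momentum p = mv = qBr.
p = (1×1.60×10^-19)(0.0160)(2.28×10^-3) = 5.84×10^-24 kg·m/s.

p ≈ 5.84×10^-24 kg·m/s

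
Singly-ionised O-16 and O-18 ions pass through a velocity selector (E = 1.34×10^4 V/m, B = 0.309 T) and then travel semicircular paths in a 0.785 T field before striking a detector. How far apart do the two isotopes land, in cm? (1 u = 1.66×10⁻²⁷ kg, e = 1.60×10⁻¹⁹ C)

Both emerge at v = E/B₁ = 4.34×10^4 m/s.
r = mv/(qB₂), so r₁ = 9.170×10^-3 m and r₂ = 0.01032 m, giving Δr = 1.15×10^-3 m.
After a semicircle each ion lands a diameter 2r from the entry slit, so the separation is 2Δr = 2.29×10^-3 m.

Δd ≈ 0.229 cm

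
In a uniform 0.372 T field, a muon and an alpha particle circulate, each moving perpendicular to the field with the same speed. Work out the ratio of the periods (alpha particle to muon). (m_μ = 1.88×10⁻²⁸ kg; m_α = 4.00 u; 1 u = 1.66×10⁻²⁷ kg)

T = 2πm/(qB) is independent of speed, so T₂/T₁ = (m₂/q₂)/(m₁/q₁).
T_{alpha particle}/T_{muon} = (6.64×10^-27/2e) / (1.88×10^-28/1e) = 17.7.

ratio ≈ 17.7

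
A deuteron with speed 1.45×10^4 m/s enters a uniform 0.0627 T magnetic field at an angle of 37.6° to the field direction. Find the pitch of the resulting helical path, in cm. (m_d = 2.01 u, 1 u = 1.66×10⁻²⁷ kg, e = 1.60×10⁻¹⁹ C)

The velocity component along B is v∥ = v cos37.6° = 1.15×10^4 m/s.
The cyclotron period T = 2πm/(qB) = 2.09×10^-6 s is set by m, q, B alone.
Pitch = v∥·T = (1.15×10^4)(2.09×10^-6) = 0.0240 m.

pitch ≈ 2.40 cm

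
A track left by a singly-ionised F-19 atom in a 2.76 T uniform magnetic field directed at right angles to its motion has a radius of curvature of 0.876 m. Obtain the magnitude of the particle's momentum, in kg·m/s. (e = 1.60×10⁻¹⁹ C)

p ≈ 3.87×10^-19 kg·m/s

Since qvB = mv²/r, the momentum p = mv = qBr.
p = (1×1.60×10^-19)(2.76)(0.876) = 3.87×10^-19 kg·m/s.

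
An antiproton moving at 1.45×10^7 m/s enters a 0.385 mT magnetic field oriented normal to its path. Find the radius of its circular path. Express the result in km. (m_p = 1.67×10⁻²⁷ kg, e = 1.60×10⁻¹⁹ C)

The magnetic force provides the centripetal force: qvB = mv²/r, so r = mv/(qB).
r = (1.67×10^-27 kg)(1.45×10^7 m/s) / [(1×1.60×10^-19 C)(3.85×10^-4 T)] = 393 m.

r ≈ 0.393 km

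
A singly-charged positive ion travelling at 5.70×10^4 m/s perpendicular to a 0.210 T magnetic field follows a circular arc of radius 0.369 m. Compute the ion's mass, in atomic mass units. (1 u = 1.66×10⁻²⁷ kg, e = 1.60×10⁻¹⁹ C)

m ≈ 131 u

qvB = mv²/r ⇒ m = qBr/v.
m = (1×1.60×10^-19)(0.210)(0.369) / (5.70×10^4) = 2.18×10^-25 kg = 131 u.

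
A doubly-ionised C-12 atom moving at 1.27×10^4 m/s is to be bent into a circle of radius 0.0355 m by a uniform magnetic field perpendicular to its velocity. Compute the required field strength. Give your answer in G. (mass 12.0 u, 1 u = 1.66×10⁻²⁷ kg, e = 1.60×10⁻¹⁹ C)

qvB = mv²/r gives B = mv/(qr).
B = (1.99×10^-26)(1.27×10^4) / [(2×1.60×10^-19)(0.0355)] = 0.0223 T.

B ≈ 223 G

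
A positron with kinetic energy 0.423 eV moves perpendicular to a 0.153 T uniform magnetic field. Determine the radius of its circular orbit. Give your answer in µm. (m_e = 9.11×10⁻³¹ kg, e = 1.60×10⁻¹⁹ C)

r ≈ 14.3 µm

Convert the energy: K = 0.423 eV = 6.77×10^-20 J.
v = √(2K/m) = √(2·6.77×10^-20/9.11×10^-31) = 3.85×10^5 m/s.
r = mv/(qB) = (9.11×10^-31)(3.85×10^5) / [(1×1.60×10^-19)(0.153)] = 1.43×10^-5 m.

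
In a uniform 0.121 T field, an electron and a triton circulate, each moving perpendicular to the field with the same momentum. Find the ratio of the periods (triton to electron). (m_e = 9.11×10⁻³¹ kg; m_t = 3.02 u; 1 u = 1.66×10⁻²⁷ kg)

ratio ≈ 5500

T = 2πm/(qB) is independent of speed, so T₂/T₁ = (m₂/q₂)/(m₁/q₁).
T_{triton}/T_{electron} = (5.01×10^-27/1e) / (9.11×10^-31/1e) = 5500.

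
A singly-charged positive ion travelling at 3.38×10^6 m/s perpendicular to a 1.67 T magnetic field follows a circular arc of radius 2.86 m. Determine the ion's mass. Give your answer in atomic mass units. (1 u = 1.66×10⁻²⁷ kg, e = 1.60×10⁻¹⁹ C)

m ≈ 136 u

qvB = mv²/r ⇒ m = qBr/v.
m = (1×1.60×10^-19)(1.67)(2.86) / (3.38×10^6) = 2.26×10^-25 kg = 136 u.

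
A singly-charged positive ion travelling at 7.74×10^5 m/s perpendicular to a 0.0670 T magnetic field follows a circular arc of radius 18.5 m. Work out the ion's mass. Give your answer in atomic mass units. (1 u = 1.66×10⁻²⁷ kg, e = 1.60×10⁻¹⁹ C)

qvB = mv²/r ⇒ m = qBr/v.
m = (1×1.60×10^-19)(0.0670)(18.5) / (7.74×10^5) = 2.56×10^-25 kg = 154 u.

m ≈ 154 u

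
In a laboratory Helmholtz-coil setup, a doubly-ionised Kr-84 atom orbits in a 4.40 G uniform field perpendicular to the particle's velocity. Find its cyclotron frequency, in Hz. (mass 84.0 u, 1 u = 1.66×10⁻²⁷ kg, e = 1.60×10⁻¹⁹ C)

f ≈ 161 Hz

f = qB/(2πm) = (2×1.60×10^-19)(4.40×10^-4) / [2π(1.39×10^-25)] = 161 Hz.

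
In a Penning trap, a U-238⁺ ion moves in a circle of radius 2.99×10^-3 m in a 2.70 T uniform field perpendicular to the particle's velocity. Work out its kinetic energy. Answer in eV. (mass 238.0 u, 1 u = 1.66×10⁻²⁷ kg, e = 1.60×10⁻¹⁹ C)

K ≈ 13.2 eV

v = qBr/m = (1×1.60×10^-19)(2.70)(2.99×10^-3) / (3.95×10^-25) = 3270 m/s.
K = ½mv² = 0.5·(3.95×10^-25)·(3270)² = 2.11×10^-18 J = 13.2 eV.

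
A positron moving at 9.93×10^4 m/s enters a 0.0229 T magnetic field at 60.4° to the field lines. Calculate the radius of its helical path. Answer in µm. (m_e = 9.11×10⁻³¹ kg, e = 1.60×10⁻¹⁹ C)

Only the perpendicular component v⊥ = v sin60.4° = 8.63×10^4 m/s is bent by the field.
r = m v⊥ /(qB) = (9.11×10^-31)(8.63×10^4) / [(1×1.60×10^-19)(0.0229)] = 2.15×10^-5 m.

r ≈ 21.5 µm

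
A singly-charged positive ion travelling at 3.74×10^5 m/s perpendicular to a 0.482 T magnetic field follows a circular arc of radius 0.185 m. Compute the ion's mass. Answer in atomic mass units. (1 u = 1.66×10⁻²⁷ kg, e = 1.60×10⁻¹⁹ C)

qvB = mv²/r ⇒ m = qBr/v.
m = (1×1.60×10^-19)(0.482)(0.185) / (3.74×10^5) = 3.81×10^-26 kg = 23.0 u.

m ≈ 23.0 u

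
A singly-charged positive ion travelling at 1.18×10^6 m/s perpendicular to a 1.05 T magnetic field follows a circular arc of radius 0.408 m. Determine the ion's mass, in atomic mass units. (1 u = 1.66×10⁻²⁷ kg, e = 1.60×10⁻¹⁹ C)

m ≈ 35.0 u

qvB = mv²/r ⇒ m = qBr/v.
m = (1×1.60×10^-19)(1.05)(0.408) / (1.18×10^6) = 5.81×10^-26 kg = 35.0 u.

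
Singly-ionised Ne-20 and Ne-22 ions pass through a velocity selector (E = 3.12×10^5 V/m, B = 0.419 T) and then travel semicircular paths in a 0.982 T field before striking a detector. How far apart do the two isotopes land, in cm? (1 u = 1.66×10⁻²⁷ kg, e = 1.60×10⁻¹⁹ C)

Both emerge at v = E/B₁ = 7.45×10^5 m/s.
r = mv/(qB₂), so r₁ = 0.1573 m and r₂ = 0.1731 m, giving Δr = 0.0157 m.
After a semicircle each ion lands a diameter 2r from the entry slit, so the separation is 2Δr = 0.0315 m.

Δd ≈ 3.15 cm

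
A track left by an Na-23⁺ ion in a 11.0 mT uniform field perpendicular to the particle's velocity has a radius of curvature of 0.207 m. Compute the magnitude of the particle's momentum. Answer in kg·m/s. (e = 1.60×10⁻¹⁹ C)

Since qvB = mv²/r, the momentum p = mv = qBr.
p = (1×1.60×10^-19)(0.0110)(0.207) = 3.64×10^-22 kg·m/s.

p ≈ 3.64×10^-22 kg·m/s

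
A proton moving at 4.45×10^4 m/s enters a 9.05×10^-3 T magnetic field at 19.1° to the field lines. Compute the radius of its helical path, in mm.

Only the perpendicular component v⊥ = v sin19.1° = 1.46×10^4 m/s is bent by the field.
r = m v⊥ /(qB) = (1.67×10^-27)(1.46×10^4) / [(1×1.60×10^-19)(9.05×10^-3)] = 0.0168 m.

r ≈ 16.8 mm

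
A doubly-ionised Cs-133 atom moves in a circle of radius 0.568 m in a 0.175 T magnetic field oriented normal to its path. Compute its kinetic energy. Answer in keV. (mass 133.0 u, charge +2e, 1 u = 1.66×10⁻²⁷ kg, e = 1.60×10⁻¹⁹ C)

K ≈ 14.3 keV

v = qBr/m = (2×1.60×10^-19)(0.175)(0.568) / (2.21×10^-25) = 1.44×10^5 m/s.
K = ½mv² = 0.5·(2.21×10^-25)·(1.44×10^5)² = 2.29×10^-15 J = 14.3 keV.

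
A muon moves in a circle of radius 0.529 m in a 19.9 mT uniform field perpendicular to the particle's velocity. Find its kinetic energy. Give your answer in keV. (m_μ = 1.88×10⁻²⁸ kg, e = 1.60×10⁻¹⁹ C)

v = qBr/m = (1×1.60×10^-19)(0.0199)(0.529) / (1.88×10^-28) = 8.96×10^6 m/s.
K = ½mv² = 0.5·(1.88×10^-28)·(8.96×10^6)² = 7.55×10^-15 J = 47.2 keV.

K ≈ 47.2 keV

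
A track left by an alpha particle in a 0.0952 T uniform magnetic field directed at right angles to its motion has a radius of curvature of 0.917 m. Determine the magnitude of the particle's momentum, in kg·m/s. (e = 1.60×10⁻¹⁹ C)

p ≈ 2.79×10^-20 kg·m/s

Since qvB = mv²/r, the momentum p = mv = qBr.
p = (2×1.60×10^-19)(0.0952)(0.917) = 2.79×10^-20 kg·m/s.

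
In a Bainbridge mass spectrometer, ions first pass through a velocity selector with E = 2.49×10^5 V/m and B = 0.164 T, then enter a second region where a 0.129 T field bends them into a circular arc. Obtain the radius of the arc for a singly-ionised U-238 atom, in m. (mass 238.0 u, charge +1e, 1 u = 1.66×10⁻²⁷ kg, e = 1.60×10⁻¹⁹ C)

r ≈ 29.1 m

The selector passes v = E/B = 2.49×10^5/0.164 = 1.52×10^6 m/s.
In the deflection region, r = mv/(qB₂) = (3.95×10^-25)(1.52×10^6) / [(1×1.60×10^-19)(0.129)] = 29.1 m.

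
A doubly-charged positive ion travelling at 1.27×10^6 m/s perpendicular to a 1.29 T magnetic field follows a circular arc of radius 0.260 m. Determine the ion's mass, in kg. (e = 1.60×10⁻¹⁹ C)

qvB = mv²/r ⇒ m = qBr/v.
m = (2×1.60×10^-19)(1.29)(0.260) / (1.27×10^6) = 8.45×10^-26 kg.

m ≈ 8.45×10^-26 kg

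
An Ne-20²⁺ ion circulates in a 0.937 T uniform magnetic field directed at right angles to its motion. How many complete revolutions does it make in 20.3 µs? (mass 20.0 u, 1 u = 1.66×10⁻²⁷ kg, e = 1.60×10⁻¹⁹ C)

N = 29

T = 2πm/(qB) = 2π(3.32×10^-26) / [(2×1.60×10^-19)(0.937)] = 6.9571×10^-7 s.
N = t/T = 2.03×10^-5 / 6.9571×10^-7 ≈ 29.18, so 29 complete revolutions.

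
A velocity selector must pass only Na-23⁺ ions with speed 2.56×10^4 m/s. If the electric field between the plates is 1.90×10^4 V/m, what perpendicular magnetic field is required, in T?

qE = qvB ⇒ B = E/v = (1.90×10^4) / (2.56×10^4) = 0.742 T.

B ≈ 0.742 T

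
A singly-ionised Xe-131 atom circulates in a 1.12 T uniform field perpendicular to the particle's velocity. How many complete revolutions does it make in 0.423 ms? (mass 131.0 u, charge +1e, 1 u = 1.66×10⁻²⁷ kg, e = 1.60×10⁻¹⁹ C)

N = 55

T = 2πm/(qB) = 2π(2.1746×10^-25) / [(1×1.60×10^-19)(1.12)] = 7.6247×10^-6 s.
N = t/T = 4.23×10^-4 / 7.6247×10^-6 ≈ 55.48, so 55 complete revolutions.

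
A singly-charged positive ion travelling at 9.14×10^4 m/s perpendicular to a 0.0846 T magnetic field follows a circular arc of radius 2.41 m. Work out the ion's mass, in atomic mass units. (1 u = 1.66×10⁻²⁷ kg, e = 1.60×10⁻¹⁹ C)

m ≈ 215 u

qvB = mv²/r ⇒ m = qBr/v.
m = (1×1.60×10^-19)(0.0846)(2.41) / (9.14×10^4) = 3.57×10^-25 kg = 215 u.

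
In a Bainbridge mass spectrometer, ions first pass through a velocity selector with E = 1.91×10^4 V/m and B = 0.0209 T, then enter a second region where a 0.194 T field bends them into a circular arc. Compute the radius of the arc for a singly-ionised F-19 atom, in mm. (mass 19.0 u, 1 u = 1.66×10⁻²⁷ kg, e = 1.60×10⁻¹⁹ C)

The selector passes v = E/B = 1.91×10^4/0.0209 = 9.14×10^5 m/s.
In the deflection region, r = mv/(qB₂) = (3.15×10^-26)(9.14×10^5) / [(1×1.60×10^-19)(0.194)] = 0.929 m.

r ≈ 929 mm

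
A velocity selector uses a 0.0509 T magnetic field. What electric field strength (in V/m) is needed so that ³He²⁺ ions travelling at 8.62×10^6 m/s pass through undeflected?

E ≈ 4.39×10^5 V/m

qE = qvB ⇒ E = vB = (8.62×10^6)(0.0509) = 4.39×10^5 V/m.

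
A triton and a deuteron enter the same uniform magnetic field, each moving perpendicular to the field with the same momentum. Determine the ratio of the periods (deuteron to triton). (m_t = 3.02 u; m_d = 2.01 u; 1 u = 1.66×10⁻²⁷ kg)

T = 2πm/(qB) is independent of speed, so T₂/T₁ = (m₂/q₂)/(m₁/q₁).
T_{deuteron}/T_{triton} = (3.34×10^-27/1e) / (5.01×10^-27/1e) = 0.666.

ratio ≈ 0.666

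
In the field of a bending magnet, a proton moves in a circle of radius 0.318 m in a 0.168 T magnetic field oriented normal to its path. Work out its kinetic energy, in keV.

K ≈ 137 keV

v = qBr/m = (1×1.60×10^-19)(0.168)(0.318) / (1.67×10^-27) = 5.12×10^6 m/s.
K = ½mv² = 0.5·(1.67×10^-27)·(5.12×10^6)² = 2.19×10^-14 J = 137 keV.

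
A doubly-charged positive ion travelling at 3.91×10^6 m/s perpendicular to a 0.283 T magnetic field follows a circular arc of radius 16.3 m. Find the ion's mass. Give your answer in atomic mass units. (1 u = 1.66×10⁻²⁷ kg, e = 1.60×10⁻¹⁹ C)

qvB = mv²/r ⇒ m = qBr/v.
m = (2×1.60×10^-19)(0.283)(16.3) / (3.91×10^6) = 3.78×10^-25 kg = 227 u.

m ≈ 227 u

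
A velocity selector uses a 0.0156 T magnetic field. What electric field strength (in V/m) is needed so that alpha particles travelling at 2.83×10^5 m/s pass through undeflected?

E ≈ 4410 V/m

qE = qvB ⇒ E = vB = (2.83×10^5)(0.0156) = 4410 V/m.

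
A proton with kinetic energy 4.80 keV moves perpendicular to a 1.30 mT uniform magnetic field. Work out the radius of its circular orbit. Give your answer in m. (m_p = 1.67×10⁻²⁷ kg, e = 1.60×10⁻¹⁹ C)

Convert the energy: K = 4.80 keV = 7.68×10^-16 J.
v = √(2K/m) = √(2·7.68×10^-16/1.67×10^-27) = 9.59×10^5 m/s.
r = mv/(qB) = (1.67×10^-27)(9.59×10^5) / [(1×1.60×10^-19)(1.30×10^-3)] = 7.70 m.

r ≈ 7.70 m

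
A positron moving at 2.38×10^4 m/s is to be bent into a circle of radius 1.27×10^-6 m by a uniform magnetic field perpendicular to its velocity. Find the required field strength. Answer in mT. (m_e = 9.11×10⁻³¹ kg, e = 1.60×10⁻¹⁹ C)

B ≈ 107 mT

qvB = mv²/r gives B = mv/(qr).
B = (9.11×10^-31)(2.38×10^4) / [(1×1.60×10^-19)(1.27×10^-6)] = 0.107 T.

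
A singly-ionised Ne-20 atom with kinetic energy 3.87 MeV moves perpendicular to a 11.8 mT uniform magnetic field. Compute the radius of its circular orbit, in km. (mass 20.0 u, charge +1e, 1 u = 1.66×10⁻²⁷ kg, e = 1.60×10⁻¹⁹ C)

r ≈ 0.107 km

Convert the energy: K = 3.87 MeV = 6.19×10^-13 J.
v = √(2K/m) = √(2·6.19×10^-13/3.32×10^-26) = 6.11×10^6 m/s.
r = mv/(qB) = (3.32×10^-26)(6.11×10^6) / [(1×1.60×10^-19)(0.0118)] = 107 m.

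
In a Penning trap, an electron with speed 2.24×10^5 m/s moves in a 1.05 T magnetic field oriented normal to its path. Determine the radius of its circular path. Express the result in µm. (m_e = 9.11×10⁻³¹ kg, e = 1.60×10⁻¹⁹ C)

r ≈ 1.21 µm

The magnetic force provides the centripetal force: qvB = mv²/r, so r = mv/(qB).
r = (9.11×10^-31 kg)(2.24×10^5 m/s) / [(1×1.60×10^-19 C)(1.05 T)] = 1.21×10^-6 m.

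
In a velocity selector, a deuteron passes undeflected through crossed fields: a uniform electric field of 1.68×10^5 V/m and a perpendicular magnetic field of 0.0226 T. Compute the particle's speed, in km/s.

For zero net force, qE = qvB, so v = E/B.
v = (1.68×10^5) / (0.0226) = 7.43×10^6 m/s.

v ≈ 7430 km/s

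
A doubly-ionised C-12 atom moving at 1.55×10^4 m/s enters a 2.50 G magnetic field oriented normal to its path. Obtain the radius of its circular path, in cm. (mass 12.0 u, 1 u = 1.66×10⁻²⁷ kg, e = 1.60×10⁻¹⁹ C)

The magnetic force provides the centripetal force: qvB = mv²/r, so r = mv/(qB).
r = (1.99×10^-26 kg)(1.55×10^4 m/s) / [(2×1.60×10^-19 C)(2.50×10^-4 T)] = 3.86 m.

r ≈ 386 cm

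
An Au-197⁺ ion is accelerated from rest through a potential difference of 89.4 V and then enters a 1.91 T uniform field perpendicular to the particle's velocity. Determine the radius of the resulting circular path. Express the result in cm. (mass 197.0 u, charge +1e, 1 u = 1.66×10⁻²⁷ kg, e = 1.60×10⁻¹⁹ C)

The kinetic energy gained is K = qV = (1×1.60×10^-19)(89.4) = 1.43×10^-17 J.
v = √(2K/m) = 9350 m/s.
r = mv/(qB) = (3.27×10^-25)(9350) / [(1×1.60×10^-19)(1.91)] = 0.0100 m.

r ≈ 1.00 cm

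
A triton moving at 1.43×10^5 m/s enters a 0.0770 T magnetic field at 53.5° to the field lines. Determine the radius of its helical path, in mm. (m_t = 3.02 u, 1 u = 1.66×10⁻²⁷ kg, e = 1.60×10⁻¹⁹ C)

Only the perpendicular component v⊥ = v sin53.5° = 1.15×10^5 m/s is bent by the field.
r = m v⊥ /(qB) = (5.01×10^-27)(1.15×10^5) / [(1×1.60×10^-19)(0.0770)] = 0.0468 m.

r ≈ 46.8 mm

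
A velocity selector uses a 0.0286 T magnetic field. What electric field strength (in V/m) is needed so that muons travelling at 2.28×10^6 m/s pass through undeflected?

qE = qvB ⇒ E = vB = (2.28×10^6)(0.0286) = 6.52×10^4 V/m.

E ≈ 6.52×10^4 V/m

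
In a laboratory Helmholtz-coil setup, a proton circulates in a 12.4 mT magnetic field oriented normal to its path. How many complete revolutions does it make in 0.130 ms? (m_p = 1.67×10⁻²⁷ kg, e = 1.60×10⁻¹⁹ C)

T = 2πm/(qB) = 2π(1.67×10^-27) / [(1×1.60×10^-19)(0.0124)] = 5.2888×10^-6 s.
N = t/T = 1.30×10^-4 / 5.2888×10^-6 ≈ 24.58, so 24 complete revolutions.

N = 24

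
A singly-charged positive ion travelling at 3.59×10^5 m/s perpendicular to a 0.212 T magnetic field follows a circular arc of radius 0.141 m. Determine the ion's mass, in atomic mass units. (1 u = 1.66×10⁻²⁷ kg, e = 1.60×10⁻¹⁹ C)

m ≈ 8.03 u

qvB = mv²/r ⇒ m = qBr/v.
m = (1×1.60×10^-19)(0.212)(0.141) / (3.59×10^5) = 1.33×10^-26 kg = 8.03 u.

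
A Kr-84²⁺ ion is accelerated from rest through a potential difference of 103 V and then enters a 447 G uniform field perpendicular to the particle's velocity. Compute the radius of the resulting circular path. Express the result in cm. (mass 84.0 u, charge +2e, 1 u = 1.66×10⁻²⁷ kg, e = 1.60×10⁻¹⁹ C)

r ≈ 21.2 cm

The kinetic energy gained is K = qV = (2×1.60×10^-19)(103) = 3.30×10^-17 J.
v = √(2K/m) = 2.17×10^4 m/s.
r = mv/(qB) = (1.39×10^-25)(2.17×10^4) / [(2×1.60×10^-19)(0.0447)] = 0.212 m.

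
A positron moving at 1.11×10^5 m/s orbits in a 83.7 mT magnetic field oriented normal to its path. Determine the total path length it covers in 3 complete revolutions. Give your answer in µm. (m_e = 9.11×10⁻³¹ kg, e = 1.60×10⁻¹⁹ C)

r = mv/(qB) = 7.55×10^-6 m, so one revolution covers 2πr = 4.74×10^-5 m.
In 3 revolutions: L = 3·2πr = 1.42×10^-4 m.

L ≈ 142 µm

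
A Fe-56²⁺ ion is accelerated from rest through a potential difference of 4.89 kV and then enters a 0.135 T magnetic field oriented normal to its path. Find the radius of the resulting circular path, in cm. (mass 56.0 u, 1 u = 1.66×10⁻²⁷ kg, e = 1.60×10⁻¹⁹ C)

r ≈ 39.5 cm

The kinetic energy gained is K = qV = (2×1.60×10^-19)(4890) = 1.56×10^-15 J.
v = √(2K/m) = 1.83×10^5 m/s.
r = mv/(qB) = (9.30×10^-26)(1.83×10^5) / [(2×1.60×10^-19)(0.135)] = 0.395 m.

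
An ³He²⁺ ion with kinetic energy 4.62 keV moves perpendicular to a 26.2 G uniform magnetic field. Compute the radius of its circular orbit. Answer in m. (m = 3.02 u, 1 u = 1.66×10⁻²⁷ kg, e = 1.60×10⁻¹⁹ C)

Convert the energy: K = 4.62 keV = 7.39×10^-16 J.
v = √(2K/m) = √(2·7.39×10^-16/5.01×10^-27) = 5.43×10^5 m/s.
r = mv/(qB) = (5.01×10^-27)(5.43×10^5) / [(2×1.60×10^-19)(2.62×10^-3)] = 3.25 m.

r ≈ 3.25 m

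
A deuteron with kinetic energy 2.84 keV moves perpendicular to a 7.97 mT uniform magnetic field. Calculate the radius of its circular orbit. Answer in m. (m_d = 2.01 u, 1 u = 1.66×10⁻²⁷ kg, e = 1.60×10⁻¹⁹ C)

r ≈ 1.37 m

Convert the energy: K = 2.84 keV = 4.54×10^-16 J.
v = √(2K/m) = √(2·4.54×10^-16/3.34×10^-27) = 5.22×10^5 m/s.
r = mv/(qB) = (3.34×10^-27)(5.22×10^5) / [(1×1.60×10^-19)(7.97×10^-3)] = 1.37 m.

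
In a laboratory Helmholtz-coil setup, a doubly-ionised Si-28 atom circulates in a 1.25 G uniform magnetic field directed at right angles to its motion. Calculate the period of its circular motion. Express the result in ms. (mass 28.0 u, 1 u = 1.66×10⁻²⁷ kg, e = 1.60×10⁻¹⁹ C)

The cyclotron period is independent of speed: T = 2πm/(qB).
T = 2π(4.65×10^-26) / [(2×1.60×10^-19)(1.25×10^-4)] = 7.30×10^-3 s.

T ≈ 7.30 ms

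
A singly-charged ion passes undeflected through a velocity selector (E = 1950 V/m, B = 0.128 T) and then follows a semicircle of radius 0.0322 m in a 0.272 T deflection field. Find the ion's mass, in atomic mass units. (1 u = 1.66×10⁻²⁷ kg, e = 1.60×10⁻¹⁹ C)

v = E/B₁ = 1.52×10^4 m/s.
From r = mv/(qB₂), m = qB₂r/v = (1×1.60×10^-19)(0.272)(0.0322) / (1.52×10^4) = 9.20×10^-26 kg.
In atomic mass units: m = 9.20×10^-26 / 1.66×10^-27 = 55.4 u.

m ≈ 55.4 u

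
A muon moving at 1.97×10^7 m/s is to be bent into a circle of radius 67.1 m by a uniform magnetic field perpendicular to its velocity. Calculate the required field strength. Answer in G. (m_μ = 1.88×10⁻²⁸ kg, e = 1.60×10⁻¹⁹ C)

qvB = mv²/r gives B = mv/(qr).
B = (1.88×10^-28)(1.97×10^7) / [(1×1.60×10^-19)(67.1)] = 3.45×10^-4 T.

B ≈ 3.45 G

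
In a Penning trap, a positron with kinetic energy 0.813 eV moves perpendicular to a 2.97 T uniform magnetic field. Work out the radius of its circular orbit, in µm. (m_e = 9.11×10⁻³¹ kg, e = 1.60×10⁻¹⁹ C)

Convert the energy: K = 0.813 eV = 1.30×10^-19 J.
v = √(2K/m) = √(2·1.30×10^-19/9.11×10^-31) = 5.34×10^5 m/s.
r = mv/(qB) = (9.11×10^-31)(5.34×10^5) / [(1×1.60×10^-19)(2.97)] = 1.02×10^-6 m.

r ≈ 1.02 µm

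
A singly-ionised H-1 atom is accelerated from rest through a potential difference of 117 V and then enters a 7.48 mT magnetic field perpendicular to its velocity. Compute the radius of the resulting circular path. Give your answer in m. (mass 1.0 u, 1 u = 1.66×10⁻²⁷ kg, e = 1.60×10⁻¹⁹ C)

r ≈ 0.208 m

The kinetic energy gained is K = qV = (1×1.60×10^-19)(117) = 1.87×10^-17 J.
v = √(2K/m) = 1.50×10^5 m/s.
r = mv/(qB) = (1.66×10^-27)(1.50×10^5) / [(1×1.60×10^-19)(7.48×10^-3)] = 0.208 m.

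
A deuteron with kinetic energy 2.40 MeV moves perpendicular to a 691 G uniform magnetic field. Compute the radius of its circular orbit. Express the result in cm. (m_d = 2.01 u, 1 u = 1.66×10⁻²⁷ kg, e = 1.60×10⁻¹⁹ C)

r ≈ 458 cm

Convert the energy: K = 2.40 MeV = 3.84×10^-13 J.
v = √(2K/m) = √(2·3.84×10^-13/3.34×10^-27) = 1.52×10^7 m/s.
r = mv/(qB) = (3.34×10^-27)(1.52×10^7) / [(1×1.60×10^-19)(0.0691)] = 4.58 m.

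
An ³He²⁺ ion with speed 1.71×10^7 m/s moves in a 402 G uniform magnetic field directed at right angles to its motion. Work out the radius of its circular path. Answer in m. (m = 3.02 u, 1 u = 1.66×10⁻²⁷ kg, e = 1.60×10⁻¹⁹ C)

r ≈ 6.66 m

The magnetic force provides the centripetal force: qvB = mv²/r, so r = mv/(qB).
r = (5.01×10^-27 kg)(1.71×10^7 m/s) / [(2×1.60×10^-19 C)(0.0402 T)] = 6.66 m.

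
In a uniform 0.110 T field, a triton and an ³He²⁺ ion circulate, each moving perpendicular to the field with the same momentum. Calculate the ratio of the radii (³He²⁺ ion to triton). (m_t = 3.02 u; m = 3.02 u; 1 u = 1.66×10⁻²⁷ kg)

r = p/(qB) ⇒ at equal p, r ∝ 1/q.
r_{³He²⁺ ion}/r_{triton} = 0.500.

ratio ≈ 0.500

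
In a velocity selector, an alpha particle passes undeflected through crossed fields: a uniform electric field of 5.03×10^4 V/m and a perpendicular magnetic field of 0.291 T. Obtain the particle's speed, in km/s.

For zero net force, qE = qvB, so v = E/B.
v = (5.03×10^4) / (0.291) = 1.73×10^5 m/s.

v ≈ 173 km/s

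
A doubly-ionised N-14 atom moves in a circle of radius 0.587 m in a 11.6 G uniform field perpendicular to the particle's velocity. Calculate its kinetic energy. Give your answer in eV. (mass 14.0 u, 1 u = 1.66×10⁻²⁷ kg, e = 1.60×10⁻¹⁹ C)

K ≈ 6.38 eV

v = qBr/m = (2×1.60×10^-19)(1.16×10^-3)(0.587) / (2.32×10^-26) = 9380 m/s.
K = ½mv² = 0.5·(2.32×10^-26)·(9380)² = 1.02×10^-18 J = 6.38 eV.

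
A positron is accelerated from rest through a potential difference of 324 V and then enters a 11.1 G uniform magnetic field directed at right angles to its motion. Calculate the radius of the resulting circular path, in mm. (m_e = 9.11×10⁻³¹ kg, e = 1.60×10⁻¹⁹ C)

r ≈ 54.7 mm

The kinetic energy gained is K = qV = (1×1.60×10^-19)(324) = 5.18×10^-17 J.
v = √(2K/m) = 1.07×10^7 m/s.
r = mv/(qB) = (9.11×10^-31)(1.07×10^7) / [(1×1.60×10^-19)(1.11×10^-3)] = 0.0547 m.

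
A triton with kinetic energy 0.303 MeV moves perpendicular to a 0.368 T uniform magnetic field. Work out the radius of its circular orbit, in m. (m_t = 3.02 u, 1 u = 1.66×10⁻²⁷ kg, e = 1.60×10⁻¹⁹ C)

r ≈ 0.374 m

Convert the energy: K = 0.303 MeV = 4.85×10^-14 J.
v = √(2K/m) = √(2·4.85×10^-14/5.01×10^-27) = 4.40×10^6 m/s.
r = mv/(qB) = (5.01×10^-27)(4.40×10^6) / [(1×1.60×10^-19)(0.368)] = 0.374 m.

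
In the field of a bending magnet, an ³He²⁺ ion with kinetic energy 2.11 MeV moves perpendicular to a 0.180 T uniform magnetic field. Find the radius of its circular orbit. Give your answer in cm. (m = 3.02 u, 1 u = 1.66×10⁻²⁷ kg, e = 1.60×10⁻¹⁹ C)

Convert the energy: K = 2.11 MeV = 3.38×10^-13 J.
v = √(2K/m) = √(2·3.38×10^-13/5.01×10^-27) = 1.16×10^7 m/s.
r = mv/(qB) = (5.01×10^-27)(1.16×10^7) / [(2×1.60×10^-19)(0.180)] = 1.01 m.

r ≈ 101 cm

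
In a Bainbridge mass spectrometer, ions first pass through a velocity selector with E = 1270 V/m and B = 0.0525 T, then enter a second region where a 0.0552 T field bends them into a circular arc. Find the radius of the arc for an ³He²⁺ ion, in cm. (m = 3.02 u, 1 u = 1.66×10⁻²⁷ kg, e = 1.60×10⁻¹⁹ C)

r ≈ 0.687 cm

The selector passes v = E/B = 1270/0.0525 = 2.42×10^4 m/s.
In the deflection region, r = mv/(qB₂) = (5.01×10^-27)(2.42×10^4) / [(2×1.60×10^-19)(0.0552)] = 6.87×10^-3 m.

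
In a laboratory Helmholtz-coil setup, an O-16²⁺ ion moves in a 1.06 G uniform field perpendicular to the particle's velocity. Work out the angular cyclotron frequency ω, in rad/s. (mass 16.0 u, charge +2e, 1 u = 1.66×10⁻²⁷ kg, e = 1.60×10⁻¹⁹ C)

ω = qB/m = (2×1.60×10^-19)(1.06×10^-4) / (2.66×10^-26) = 1280 rad/s.

ω ≈ 1280 rad/s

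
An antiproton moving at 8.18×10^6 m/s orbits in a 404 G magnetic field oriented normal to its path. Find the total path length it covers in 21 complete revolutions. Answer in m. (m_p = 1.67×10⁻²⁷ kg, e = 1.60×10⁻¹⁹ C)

L ≈ 279 m

r = mv/(qB) = 2.11 m, so one revolution covers 2πr = 13.3 m.
In 21 revolutions: L = 21·2πr = 279 m.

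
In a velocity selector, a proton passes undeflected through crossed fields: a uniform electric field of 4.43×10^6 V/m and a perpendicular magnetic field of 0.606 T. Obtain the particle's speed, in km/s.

v ≈ 7310 km/s

For zero net force, qE = qvB, so v = E/B.
v = (4.43×10^6) / (0.606) = 7.31×10^6 m/s.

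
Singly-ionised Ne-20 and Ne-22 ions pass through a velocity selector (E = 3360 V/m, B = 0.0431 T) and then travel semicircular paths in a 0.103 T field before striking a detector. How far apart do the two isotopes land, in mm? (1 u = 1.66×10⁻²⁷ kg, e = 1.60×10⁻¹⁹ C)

Δd ≈ 31.4 mm

Both emerge at v = E/B₁ = 7.80×10^4 m/s.
r = mv/(qB₂), so r₁ = 0.1571 m and r₂ = 0.1728 m, giving Δr = 0.0157 m.
After a semicircle each ion lands a diameter 2r from the entry slit, so the separation is 2Δr = 0.0314 m.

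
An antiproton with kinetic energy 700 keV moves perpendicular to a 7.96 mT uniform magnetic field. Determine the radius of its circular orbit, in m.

Convert the energy: K = 700 keV = 1.12×10^-13 J.
v = √(2K/m) = √(2·1.12×10^-13/1.67×10^-27) = 1.16×10^7 m/s.
r = mv/(qB) = (1.67×10^-27)(1.16×10^7) / [(1×1.60×10^-19)(7.96×10^-3)] = 15.2 m.

r ≈ 15.2 m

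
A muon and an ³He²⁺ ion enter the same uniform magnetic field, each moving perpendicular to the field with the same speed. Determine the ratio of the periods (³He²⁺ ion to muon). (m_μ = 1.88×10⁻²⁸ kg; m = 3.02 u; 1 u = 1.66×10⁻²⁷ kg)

ratio ≈ 13.3

T = 2πm/(qB) is independent of speed, so T₂/T₁ = (m₂/q₂)/(m₁/q₁).
T_{³He²⁺ ion}/T_{muon} = (5.01×10^-27/2e) / (1.88×10^-28/1e) = 13.3.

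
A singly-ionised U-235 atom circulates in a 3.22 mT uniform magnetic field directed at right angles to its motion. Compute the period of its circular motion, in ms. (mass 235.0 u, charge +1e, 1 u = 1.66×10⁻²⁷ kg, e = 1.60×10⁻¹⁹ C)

The cyclotron period is independent of speed: T = 2πm/(qB).
T = 2π(3.90×10^-25) / [(1×1.60×10^-19)(3.22×10^-3)] = 4.76×10^-3 s.

T ≈ 4.76 ms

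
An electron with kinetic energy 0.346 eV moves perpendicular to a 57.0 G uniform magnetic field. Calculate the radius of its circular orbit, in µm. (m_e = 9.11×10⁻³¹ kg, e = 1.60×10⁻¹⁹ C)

Convert the energy: K = 0.346 eV = 5.54×10^-20 J.
v = √(2K/m) = √(2·5.54×10^-20/9.11×10^-31) = 3.49×10^5 m/s.
r = mv/(qB) = (9.11×10^-31)(3.49×10^5) / [(1×1.60×10^-19)(5.70×10^-3)] = 3.48×10^-4 m.

r ≈ 348 µm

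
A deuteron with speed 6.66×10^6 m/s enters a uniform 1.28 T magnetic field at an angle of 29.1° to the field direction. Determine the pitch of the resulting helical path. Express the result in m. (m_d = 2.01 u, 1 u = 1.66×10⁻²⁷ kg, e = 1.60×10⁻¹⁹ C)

pitch ≈ 0.596 m

The velocity component along B is v∥ = v cos29.1° = 5.82×10^6 m/s.
The cyclotron period T = 2πm/(qB) = 1.02×10^-7 s is set by m, q, B alone.
Pitch = v∥·T = (5.82×10^6)(1.02×10^-7) = 0.596 m.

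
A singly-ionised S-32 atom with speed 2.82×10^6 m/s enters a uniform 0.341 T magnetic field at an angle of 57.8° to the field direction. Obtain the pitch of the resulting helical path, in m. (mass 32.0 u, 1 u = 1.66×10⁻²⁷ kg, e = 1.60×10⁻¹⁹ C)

The velocity component along B is v∥ = v cos57.8° = 1.50×10^6 m/s.
The cyclotron period T = 2πm/(qB) = 6.12×10^-6 s is set by m, q, B alone.
Pitch = v∥·T = (1.50×10^6)(6.12×10^-6) = 9.19 m.

pitch ≈ 9.19 m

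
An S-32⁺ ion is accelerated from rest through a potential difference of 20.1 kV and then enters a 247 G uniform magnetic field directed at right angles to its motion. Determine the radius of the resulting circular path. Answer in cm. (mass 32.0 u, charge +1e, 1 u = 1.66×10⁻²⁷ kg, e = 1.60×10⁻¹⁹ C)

The kinetic energy gained is K = qV = (1×1.60×10^-19)(2.01×10^4) = 3.22×10^-15 J.
v = √(2K/m) = 3.48×10^5 m/s.
r = mv/(qB) = (5.31×10^-26)(3.48×10^5) / [(1×1.60×10^-19)(0.0247)] = 4.68 m.

r ≈ 468 cm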